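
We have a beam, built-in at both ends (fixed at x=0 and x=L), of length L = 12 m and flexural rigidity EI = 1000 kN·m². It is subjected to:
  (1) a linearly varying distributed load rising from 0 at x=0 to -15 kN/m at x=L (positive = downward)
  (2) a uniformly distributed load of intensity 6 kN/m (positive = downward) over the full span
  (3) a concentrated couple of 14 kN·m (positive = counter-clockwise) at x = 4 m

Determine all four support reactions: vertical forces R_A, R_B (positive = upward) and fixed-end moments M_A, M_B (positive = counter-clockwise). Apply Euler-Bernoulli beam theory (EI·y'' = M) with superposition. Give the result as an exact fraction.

R_A = 95/9 kN, M_A = 0 kN·m, R_B = -257/9 kN, M_B = 122/3 kN·m

Load 1 — triangular load w₀=-15 kN/m (0→w₀ over full span):
  R_A = 3w₀L/20 = 3·(-15)·12/20 = -27 kN
  M_A = w₀L²/30 = (-15)·12²/30 = -72 kN·m
  R_B = 7w₀L/20 = 7·(-15)·12/20 = -63 kN
  M_B = -w₀L²/20 = -(-15)·12²/20 = 108 kN·m
Load 2 — uniform load w=6 kN/m over full span:
  R_A = wL/2 = 6·12/2 = 36 kN
  M_A = wL²/12 = 6·12²/12 = 72 kN·m
  R_B = wL/2 = 6·12/2 = 36 kN
  M_B = -wL²/12 = -6·12²/12 = -72 kN·m
Load 3 — applied couple M₀=14 kN·m at a=4 m (b=L-a=8):
  R_A = 6M₀ab/L³ = 6·14·4·8/12³ = 14/9 kN
  M_A = M₀b(2a-b)/L² = 14·8·(2·4-8)/12² = 0 kN·m
  R_B = -6M₀ab/L³ = -6·14·4·8/12³ = -14/9 kN
  M_B = M₀a(2b-a)/L² = 14·4·(2·8-4)/12² = 14/3 kN·m
Superposition: R_A = 95/9 kN, M_A = 0 kN·m, R_B = -257/9 kN, M_B = 122/3 kN·m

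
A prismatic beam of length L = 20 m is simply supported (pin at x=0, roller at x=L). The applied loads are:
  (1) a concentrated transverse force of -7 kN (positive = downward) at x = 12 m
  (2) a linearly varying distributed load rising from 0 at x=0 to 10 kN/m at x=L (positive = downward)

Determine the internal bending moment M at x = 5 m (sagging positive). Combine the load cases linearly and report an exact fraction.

Load 1 — point force P=-7 kN at a=12 m (b=L-a=8):
  M_1 = Pbx/L  [x≤a] = (-7)·8·5/20 = -14 kN·m
Load 2 — triangular load w₀=10 kN/m (0→w₀ over full span):
  M_2 = w₀Lx/6 - w₀x³/(6L) = 10·20·5/6 - 10·5³/(6·20) = 625/4 kN·m
Superposition: M = Σ M_i = 569/4 kN·m ≈ 142.250000 kN·m

M(5) = 569/4 kN·m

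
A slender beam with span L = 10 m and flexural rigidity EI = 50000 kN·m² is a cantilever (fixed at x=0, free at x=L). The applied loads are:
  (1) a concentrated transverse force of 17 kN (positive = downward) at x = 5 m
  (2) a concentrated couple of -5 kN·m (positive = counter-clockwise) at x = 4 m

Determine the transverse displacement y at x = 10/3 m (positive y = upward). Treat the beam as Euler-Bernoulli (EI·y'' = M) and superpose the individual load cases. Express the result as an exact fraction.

Load 1 — point force P=17 kN at a=5 m (b=L-a=5):
  y_1 = -Px²(3a-x)/(6EI)  [x≤a] = -17·(10/3)²·(3·5-(10/3))/(6·50000) = -119/16200 m
Load 2 — applied couple M₀=-5 kN·m at a=4 m (b=L-a=6):
  y_2 = M₀x²/(2EI)  [x≤a] = (-5)·(10/3)²/(2·50000) = -1/1800 m
Superposition: y = Σ y_i = -16/2025 m ≈ -0.007901 m

y(10/3) = -16/2025 m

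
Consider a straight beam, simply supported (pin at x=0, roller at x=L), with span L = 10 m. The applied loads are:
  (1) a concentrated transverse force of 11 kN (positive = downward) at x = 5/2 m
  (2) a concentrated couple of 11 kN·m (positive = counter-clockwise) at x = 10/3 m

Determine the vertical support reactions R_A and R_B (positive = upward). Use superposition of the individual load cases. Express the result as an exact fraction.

R_A = 187/20 kN, R_B = 33/20 kN

Load 1 — point force P=11 kN at a=5/2 m (b=L-a=15/2):
  R_A = Pb/L = 11·(15/2)/10 = 33/4 kN
  R_B = Pa/L = 11·(5/2)/10 = 11/4 kN
Load 2 — applied couple M₀=11 kN·m at a=10/3 m (b=L-a=20/3):
  R_A = M₀/L = 11/10 kN
  R_B = -M₀/L = -11/10 kN
Superposition: R_A = 187/20 kN, R_B = 33/20 kN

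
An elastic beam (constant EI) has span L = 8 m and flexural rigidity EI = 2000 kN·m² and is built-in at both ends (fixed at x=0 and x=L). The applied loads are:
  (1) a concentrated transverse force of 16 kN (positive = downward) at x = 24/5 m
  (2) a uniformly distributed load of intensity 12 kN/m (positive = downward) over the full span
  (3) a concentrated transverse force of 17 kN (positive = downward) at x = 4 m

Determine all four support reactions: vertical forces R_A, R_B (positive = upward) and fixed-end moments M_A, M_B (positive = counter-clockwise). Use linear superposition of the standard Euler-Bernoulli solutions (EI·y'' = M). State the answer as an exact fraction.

Load 1 — point force P=16 kN at a=24/5 m (b=L-a=16/5):
  R_A = Pb²(3a+b)/L³ = 16·(16/5)²·(3·(24/5)+(16/5))/8³ = 704/125 kN
  M_A = Pab²/L² = 16·(24/5)·(16/5)²/8² = 1536/125 kN·m
  R_B = Pa²(a+3b)/L³ = 16·(24/5)²·((24/5)+3·(16/5))/8³ = 1296/125 kN
  M_B = -Pa²b/L² = -16·(24/5)²·(16/5)/8² = -2304/125 kN·m
Load 2 — uniform load w=12 kN/m over full span:
  R_A = wL/2 = 12·8/2 = 48 kN
  M_A = wL²/12 = 12·8²/12 = 64 kN·m
  R_B = wL/2 = 12·8/2 = 48 kN
  M_B = -wL²/12 = -12·8²/12 = -64 kN·m
Load 3 — point force P=17 kN at a=4 m (b=L-a=4):
  R_A = Pb²(3a+b)/L³ = 17·4²·(3·4+4)/8³ = 17/2 kN
  M_A = Pab²/L² = 17·4·4²/8² = 17 kN·m
  R_B = Pa²(a+3b)/L³ = 17·4²·(4+3·4)/8³ = 17/2 kN
  M_B = -Pa²b/L² = -17·4²·4/8² = -17 kN·m
Superposition: R_A = 15533/250 kN, M_A = 11661/125 kN·m, R_B = 16717/250 kN, M_B = -12429/125 kN·m

R_A = 15533/250 kN, M_A = 11661/125 kN·m, R_B = 16717/250 kN, M_B = -12429/125 kN·m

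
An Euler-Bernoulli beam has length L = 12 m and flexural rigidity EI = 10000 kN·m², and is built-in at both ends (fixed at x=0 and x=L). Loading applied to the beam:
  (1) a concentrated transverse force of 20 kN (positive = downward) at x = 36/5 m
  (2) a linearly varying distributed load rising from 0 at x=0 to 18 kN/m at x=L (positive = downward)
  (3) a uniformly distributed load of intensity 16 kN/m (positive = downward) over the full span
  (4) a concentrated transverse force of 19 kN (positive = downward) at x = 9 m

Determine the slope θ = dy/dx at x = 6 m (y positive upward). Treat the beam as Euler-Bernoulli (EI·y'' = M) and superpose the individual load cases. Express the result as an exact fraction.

Load 1 — point force P=20 kN at a=36/5 m (b=L-a=24/5):
  θ_1 = -Pb²x(2aL-(3a+b)x)/(2L³EI)  [x≤a] = -20·(24/5)²·6·(2·(36/5)·12-(3·(36/5)+(24/5))·6)/(2·12³·10000) = -18/15625 rad
Load 2 — triangular load w₀=18 kN/m (0→w₀ over full span):
  θ_2 = -w₀(2x(L-x)(L-2x)(x+2L)+x²(L-x)²)/(120LEI) = -18·(2·6·(12-6)·(12-2·6)·(6+2·12)+6²·(12-6)²)/(120·12·10000) = -81/50000 rad
Load 3 — uniform load w=16 kN/m over full span:
  θ_3 = -wx(L-x)(L-2x)/(12EI) = -16·6·(12-6)·(12-2·6)/(12·10000) = 0 rad
Load 4 — point force P=19 kN at a=9 m (b=L-a=3):
  θ_4 = -Pb²x(2aL-(3a+b)x)/(2L³EI)  [x≤a] = -19·3²·6·(2·9·12-(3·9+3)·6)/(2·12³·10000) = -171/160000 rad
Superposition: θ = Σ θ_i = -15363/4000000 rad ≈ -0.003841 rad

θ(6) = -15363/4000000 rad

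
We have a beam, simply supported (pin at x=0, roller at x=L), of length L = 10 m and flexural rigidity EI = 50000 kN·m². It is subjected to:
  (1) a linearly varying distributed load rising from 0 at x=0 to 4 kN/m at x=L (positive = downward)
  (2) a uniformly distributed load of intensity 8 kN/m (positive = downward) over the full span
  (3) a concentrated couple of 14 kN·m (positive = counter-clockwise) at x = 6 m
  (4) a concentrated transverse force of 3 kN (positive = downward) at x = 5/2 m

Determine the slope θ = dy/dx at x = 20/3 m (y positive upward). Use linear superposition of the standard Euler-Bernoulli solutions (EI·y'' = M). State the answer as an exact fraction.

Load 1 — triangular load w₀=4 kN/m (0→w₀ over full span):
  θ_1 = -w₀(7L⁴-30L²x²+15x⁴)/(360LEI) = -4·(7·10⁴-30·10²·(20/3)²+15·(20/3)⁴)/(360·10·50000) = 91/121500 rad
Load 2 — uniform load w=8 kN/m over full span:
  θ_2 = -w(L³-6Lx²+4x³)/(24EI) = -8·(10³-6·10·(20/3)²+4·(20/3)³)/(24·50000) = 13/4050 rad
Load 3 — applied couple M₀=14 kN·m at a=6 m (b=L-a=4):
  θ_3 = (M₀x²/(2L)-M₀(x-a)+C₁)/EI  [x>a] with C₁=M₀(3b²-L²)/(6L)=-182/15 = (14·(20/3)²/(2·10)-14·((20/3)-6)+(-182/15))/50000 = 217/1125000 rad
Load 4 — point force P=3 kN at a=5/2 m (b=L-a=15/2):
  θ_4 = -Pa(2L²-6Lx+3x²+a²)/(6LEI)  [x>a] = -3·(5/2)·(2·10²-6·10·(20/3)+3·(20/3)²+(5/2)²)/(6·10·50000) = 29/192000 rad
Superposition: θ = Σ θ_i = 8364601/1944000000 rad ≈ 0.004303 rad

θ(20/3) = 8364601/1944000000 rad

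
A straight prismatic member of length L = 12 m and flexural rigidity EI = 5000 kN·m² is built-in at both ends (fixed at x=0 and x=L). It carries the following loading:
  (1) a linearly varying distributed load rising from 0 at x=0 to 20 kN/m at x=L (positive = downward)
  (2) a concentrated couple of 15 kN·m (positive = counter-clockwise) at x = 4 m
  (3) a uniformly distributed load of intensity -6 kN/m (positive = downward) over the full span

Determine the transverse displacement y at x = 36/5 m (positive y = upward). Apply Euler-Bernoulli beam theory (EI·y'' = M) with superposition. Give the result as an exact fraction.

Load 1 — triangular load w₀=20 kN/m (0→w₀ over full span):
  y_1 = -w₀x²(L-x)²(x+2L)/(120LEI) = -20·(36/5)²·(12-(36/5))²·((36/5)+2·12)/(120·12·5000) = -202176/1953125 m
Load 2 — applied couple M₀=15 kN·m at a=4 m (b=L-a=8):
  y_2 = (R_Ax³/6 - M_Ax²/2 - M₀(x-a)²/2)/EI  [x>a] with R_A=5/3, M_A=0 = ((5/3)·(36/5)³/6 - 0·(36/5)²/2 - 15·((36/5)-4)²/2)/5000 = 84/15625 m
Load 3 — uniform load w=-6 kN/m over full span:
  y_3 = -wx²(L-x)²/(24EI) = -(-6)·(36/5)²·(12-(36/5))²/(24·5000) = 23328/390625 m
Superposition: y = Σ y_i = -75036/1953125 m ≈ -0.038418 m

y(36/5) = -75036/1953125 m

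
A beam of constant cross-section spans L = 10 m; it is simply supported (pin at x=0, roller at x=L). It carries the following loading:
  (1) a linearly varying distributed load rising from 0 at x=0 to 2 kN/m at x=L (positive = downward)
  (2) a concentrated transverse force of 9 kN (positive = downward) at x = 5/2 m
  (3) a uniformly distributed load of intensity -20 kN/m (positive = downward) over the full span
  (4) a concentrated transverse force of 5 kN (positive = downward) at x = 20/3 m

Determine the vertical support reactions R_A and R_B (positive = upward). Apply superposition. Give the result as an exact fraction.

Load 1 — triangular load w₀=2 kN/m (0→w₀ over full span):
  R_A = w₀L/6 = 2·10/6 = 10/3 kN
  R_B = w₀L/3 = 2·10/3 = 20/3 kN
Load 2 — point force P=9 kN at a=5/2 m (b=L-a=15/2):
  R_A = Pb/L = 9·(15/2)/10 = 27/4 kN
  R_B = Pa/L = 9·(5/2)/10 = 9/4 kN
Load 3 — uniform load w=-20 kN/m over full span:
  R_A = wL/2 = (-20)·10/2 = -100 kN
  R_B = wL/2 = (-20)·10/2 = -100 kN
Load 4 — point force P=5 kN at a=20/3 m (b=L-a=10/3):
  R_A = Pb/L = 5·(10/3)/10 = 5/3 kN
  R_B = Pa/L = 5·(20/3)/10 = 10/3 kN
Superposition: R_A = -353/4 kN, R_B = -351/4 kN

R_A = -353/4 kN, R_B = -351/4 kN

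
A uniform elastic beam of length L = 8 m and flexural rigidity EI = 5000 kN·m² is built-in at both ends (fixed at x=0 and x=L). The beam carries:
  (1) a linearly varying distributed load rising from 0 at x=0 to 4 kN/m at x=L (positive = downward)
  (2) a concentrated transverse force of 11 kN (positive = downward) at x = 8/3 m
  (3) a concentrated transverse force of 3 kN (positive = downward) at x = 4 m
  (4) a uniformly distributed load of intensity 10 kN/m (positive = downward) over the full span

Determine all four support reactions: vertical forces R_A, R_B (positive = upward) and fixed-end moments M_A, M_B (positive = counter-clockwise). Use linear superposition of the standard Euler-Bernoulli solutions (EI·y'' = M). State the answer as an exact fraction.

Load 1 — triangular load w₀=4 kN/m (0→w₀ over full span):
  R_A = 3w₀L/20 = 3·4·8/20 = 24/5 kN
  M_A = w₀L²/30 = 4·8²/30 = 128/15 kN·m
  R_B = 7w₀L/20 = 7·4·8/20 = 56/5 kN
  M_B = -w₀L²/20 = -4·8²/20 = -64/5 kN·m
Load 2 — point force P=11 kN at a=8/3 m (b=L-a=16/3):
  R_A = Pb²(3a+b)/L³ = 11·(16/3)²·(3·(8/3)+(16/3))/8³ = 220/27 kN
  M_A = Pab²/L² = 11·(8/3)·(16/3)²/8² = 352/27 kN·m
  R_B = Pa²(a+3b)/L³ = 11·(8/3)²·((8/3)+3·(16/3))/8³ = 77/27 kN
  M_B = -Pa²b/L² = -11·(8/3)²·(16/3)/8² = -176/27 kN·m
Load 3 — point force P=3 kN at a=4 m (b=L-a=4):
  R_A = Pb²(3a+b)/L³ = 3·4²·(3·4+4)/8³ = 3/2 kN
  M_A = Pab²/L² = 3·4·4²/8² = 3 kN·m
  R_B = Pa²(a+3b)/L³ = 3·4²·(4+3·4)/8³ = 3/2 kN
  M_B = -Pa²b/L² = -3·4²·4/8² = -3 kN·m
Load 4 — uniform load w=10 kN/m over full span:
  R_A = wL/2 = 10·8/2 = 40 kN
  M_A = wL²/12 = 10·8²/12 = 160/3 kN·m
  R_B = wL/2 = 10·8/2 = 40 kN
  M_B = -wL²/12 = -10·8²/12 = -160/3 kN·m
Superposition: R_A = 14701/270 kN, M_A = 10517/135 kN·m, R_B = 14999/270 kN, M_B = -10213/135 kN·m

R_A = 14701/270 kN, M_A = 10517/135 kN·m, R_B = 14999/270 kN, M_B = -10213/135 kN·m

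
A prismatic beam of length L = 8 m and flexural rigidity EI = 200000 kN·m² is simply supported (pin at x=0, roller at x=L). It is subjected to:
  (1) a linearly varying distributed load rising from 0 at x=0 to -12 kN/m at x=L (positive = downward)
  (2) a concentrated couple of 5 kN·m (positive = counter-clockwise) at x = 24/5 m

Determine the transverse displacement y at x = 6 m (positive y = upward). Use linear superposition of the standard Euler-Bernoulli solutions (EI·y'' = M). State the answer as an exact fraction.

Load 1 — triangular load w₀=-12 kN/m (0→w₀ over full span):
  y_1 = -w₀x(7L⁴-10L²x²+3x⁴)/(360LEI) = -(-12)·6·(7·8⁴-10·8²·6²+3·6⁴)/(360·8·200000) = 119/100000 m
Load 2 — applied couple M₀=5 kN·m at a=24/5 m (b=L-a=16/5):
  y_2 = (M₀x³/(6L)-M₀(x-a)²/2+C₁x)/EI  [x>a] with C₁=M₀(3b²-L²)/(6L)=-52/15 = (5·6³/(6·8)-5·(6-(24/5))²/2+(-52/15)·6)/200000 = -19/2000000 m
Superposition: y = Σ y_i = 2361/2000000 m ≈ 0.001180 m

y(6) = 2361/2000000 m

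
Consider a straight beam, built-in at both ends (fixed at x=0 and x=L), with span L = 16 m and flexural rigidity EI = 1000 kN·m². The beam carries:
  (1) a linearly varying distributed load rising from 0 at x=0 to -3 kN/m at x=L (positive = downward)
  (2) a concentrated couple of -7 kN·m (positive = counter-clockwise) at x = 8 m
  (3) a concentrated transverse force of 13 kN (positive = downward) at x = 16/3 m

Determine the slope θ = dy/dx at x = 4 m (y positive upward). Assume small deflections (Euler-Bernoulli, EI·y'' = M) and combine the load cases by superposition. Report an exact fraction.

θ(4) = 419/180000 rad

Load 1 — triangular load w₀=-3 kN/m (0→w₀ over full span):
  θ_1 = -w₀(2x(L-x)(L-2x)(x+2L)+x²(L-x)²)/(120LEI) = -(-3)·(2·4·(16-4)·(16-2·4)·(4+2·16)+4²·(16-4)²)/(120·16·1000) = 117/2500 rad
Load 2 — applied couple M₀=-7 kN·m at a=8 m (b=L-a=8):
  θ_2 = (R_Ax²/2 - M_Ax)/EI  [x≤a] with R_A=-21/32, M_A=-7/4 = ((-21/32)·4²/2 - (-7/4)·4)/1000 = 7/4000 rad
Load 3 — point force P=13 kN at a=16/3 m (b=L-a=32/3):
  θ_3 = -Pb²x(2aL-(3a+b)x)/(2L³EI)  [x≤a] = -13·(32/3)²·4·(2·(16/3)·16-(3·(16/3)+(32/3))·4)/(2·16³·1000) = -52/1125 rad
Superposition: θ = Σ θ_i = 419/180000 rad ≈ 0.002328 rad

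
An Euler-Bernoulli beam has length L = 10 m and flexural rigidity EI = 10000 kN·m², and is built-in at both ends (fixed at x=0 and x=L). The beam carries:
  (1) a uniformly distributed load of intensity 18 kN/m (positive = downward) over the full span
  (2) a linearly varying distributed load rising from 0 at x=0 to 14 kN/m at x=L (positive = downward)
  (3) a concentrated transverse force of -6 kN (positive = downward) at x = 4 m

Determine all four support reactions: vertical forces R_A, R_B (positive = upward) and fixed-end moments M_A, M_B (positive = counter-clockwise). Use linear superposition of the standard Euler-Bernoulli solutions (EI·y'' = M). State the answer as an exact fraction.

Load 1 — uniform load w=18 kN/m over full span:
  R_A = wL/2 = 18·10/2 = 90 kN
  M_A = wL²/12 = 18·10²/12 = 150 kN·m
  R_B = wL/2 = 18·10/2 = 90 kN
  M_B = -wL²/12 = -18·10²/12 = -150 kN·m
Load 2 — triangular load w₀=14 kN/m (0→w₀ over full span):
  R_A = 3w₀L/20 = 3·14·10/20 = 21 kN
  M_A = w₀L²/30 = 14·10²/30 = 140/3 kN·m
  R_B = 7w₀L/20 = 7·14·10/20 = 49 kN
  M_B = -w₀L²/20 = -14·10²/20 = -70 kN·m
Load 3 — point force P=-6 kN at a=4 m (b=L-a=6):
  R_A = Pb²(3a+b)/L³ = (-6)·6²·(3·4+6)/10³ = -486/125 kN
  M_A = Pab²/L² = (-6)·4·6²/10² = -216/25 kN·m
  R_B = Pa²(a+3b)/L³ = (-6)·4²·(4+3·6)/10³ = -264/125 kN
  M_B = -Pa²b/L² = -(-6)·4²·6/10² = 144/25 kN·m
Superposition: R_A = 13389/125 kN, M_A = 14102/75 kN·m, R_B = 17111/125 kN, M_B = -5356/25 kN·m

R_A = 13389/125 kN, M_A = 14102/75 kN·m, R_B = 17111/125 kN, M_B = -5356/25 kN·m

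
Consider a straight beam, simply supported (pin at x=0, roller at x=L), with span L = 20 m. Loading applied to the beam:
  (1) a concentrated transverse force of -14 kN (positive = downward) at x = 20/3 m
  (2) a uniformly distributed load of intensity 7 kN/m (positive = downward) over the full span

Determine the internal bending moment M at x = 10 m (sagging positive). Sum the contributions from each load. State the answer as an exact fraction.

Load 1 — point force P=-14 kN at a=20/3 m (b=L-a=40/3):
  M_1 = Pa(L-x)/L  [x>a] = (-14)·(20/3)·(20-10)/20 = -140/3 kN·m
Load 2 — uniform load w=7 kN/m over full span:
  M_2 = wx(L-x)/2 = 7·10·(20-10)/2 = 350 kN·m
Superposition: M = Σ M_i = 910/3 kN·m ≈ 303.333333 kN·m

M(10) = 910/3 kN·m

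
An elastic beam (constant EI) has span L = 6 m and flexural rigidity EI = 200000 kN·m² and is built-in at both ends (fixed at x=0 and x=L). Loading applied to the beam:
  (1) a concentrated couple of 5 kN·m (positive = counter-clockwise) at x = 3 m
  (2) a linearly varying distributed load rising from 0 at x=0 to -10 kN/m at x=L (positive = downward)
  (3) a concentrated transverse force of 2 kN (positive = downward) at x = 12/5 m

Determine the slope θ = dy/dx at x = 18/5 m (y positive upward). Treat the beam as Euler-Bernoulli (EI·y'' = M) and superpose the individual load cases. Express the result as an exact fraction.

θ(18/5) = -6621/625000000 rad

Load 1 — applied couple M₀=5 kN·m at a=3 m (b=L-a=3):
  θ_1 = (R_Ax²/2 - M_Ax - M₀(x-a))/EI  [x>a] with R_A=5/4, M_A=5/4 = ((5/4)·(18/5)²/2 - (5/4)·(18/5) - 5·((18/5)-3))/200000 = 3/1000000 rad
Load 2 — triangular load w₀=-10 kN/m (0→w₀ over full span):
  θ_2 = -w₀(2x(L-x)(L-2x)(x+2L)+x²(L-x)²)/(120LEI) = -(-10)·(2·(18/5)·(6-(18/5))·(6-2·(18/5))·((18/5)+2·6)+(18/5)²·(6-(18/5))²)/(120·6·200000) = -27/1562500 rad
Load 3 — point force P=2 kN at a=12/5 m (b=L-a=18/5):
  θ_3 = Pa²(L-x)(2bL-(3b+a)(L-x))/(2L³EI)  [x>a] = 2·(12/5)²·(6-(18/5))·(2·(18/5)·6-(3·(18/5)+(12/5))·(6-(18/5)))/(2·6³·200000) = 36/9765625 rad
Superposition: θ = Σ θ_i = -6621/625000000 rad ≈ -0.000011 rad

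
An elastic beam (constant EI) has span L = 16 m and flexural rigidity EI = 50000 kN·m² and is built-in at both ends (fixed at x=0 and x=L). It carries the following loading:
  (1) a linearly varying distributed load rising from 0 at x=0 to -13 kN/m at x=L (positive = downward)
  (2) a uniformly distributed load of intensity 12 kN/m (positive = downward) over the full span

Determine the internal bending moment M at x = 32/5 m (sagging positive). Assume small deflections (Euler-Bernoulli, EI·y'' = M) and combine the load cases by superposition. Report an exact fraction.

M(32/5) = 7424/125 kN·m

Load 1 — triangular load w₀=-13 kN/m (0→w₀ over full span):
  M_1 = 3w₀Lx/20 - w₀L²/30 - w₀x³/(6L) = 3·(-13)·16·(32/5)/20 - (-13)·16²/30 - (-13)·(32/5)³/(6·16) = -6656/125 kN·m
Load 2 — uniform load w=12 kN/m over full span:
  M_2 = wLx/2 - wL²/12 - wx²/2 = 12·16·(32/5)/2 - 12·16²/12 - 12·(32/5)²/2 = 2816/25 kN·m
Superposition: M = Σ M_i = 7424/125 kN·m ≈ 59.392000 kN·m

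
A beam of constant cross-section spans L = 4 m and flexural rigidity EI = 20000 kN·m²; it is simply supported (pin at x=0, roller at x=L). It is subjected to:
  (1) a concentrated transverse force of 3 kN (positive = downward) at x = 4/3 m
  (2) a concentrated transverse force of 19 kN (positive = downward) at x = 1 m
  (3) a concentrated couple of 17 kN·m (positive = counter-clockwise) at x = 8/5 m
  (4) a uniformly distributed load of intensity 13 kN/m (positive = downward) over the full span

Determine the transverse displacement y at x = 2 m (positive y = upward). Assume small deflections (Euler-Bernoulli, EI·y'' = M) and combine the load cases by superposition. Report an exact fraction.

Load 1 — point force P=3 kN at a=4/3 m (b=L-a=8/3):
  y_1 = -Pa(L-x)(2Lx-a²-x²)/(6LEI)  [x>a] = -3·(4/3)·(4-2)·(2·4·2-(4/3)²-2²)/(6·4·20000) = -23/135000 m
Load 2 — point force P=19 kN at a=1 m (b=L-a=3):
  y_2 = -Pa(L-x)(2Lx-a²-x²)/(6LEI)  [x>a] = -19·1·(4-2)·(2·4·2-1²-2²)/(6·4·20000) = -209/240000 m
Load 3 — applied couple M₀=17 kN·m at a=8/5 m (b=L-a=12/5):
  y_3 = (M₀x³/(6L)-M₀(x-a)²/2+C₁x)/EI  [x>a] with C₁=M₀(3b²-L²)/(6L)=68/75 = (17·2³/(6·4)-17·(2-(8/5))²/2+(68/75)·2)/20000 = 153/500000 m
Load 4 — uniform load w=13 kN/m over full span:
  y_4 = -wx(L³-2Lx²+x³)/(24EI) = -13·2·(4³-2·4·2²+2³)/(24·20000) = -13/6000 m
Superposition: y = Σ y_i = -156701/54000000 m ≈ -0.002902 m

y(2) = -156701/54000000 m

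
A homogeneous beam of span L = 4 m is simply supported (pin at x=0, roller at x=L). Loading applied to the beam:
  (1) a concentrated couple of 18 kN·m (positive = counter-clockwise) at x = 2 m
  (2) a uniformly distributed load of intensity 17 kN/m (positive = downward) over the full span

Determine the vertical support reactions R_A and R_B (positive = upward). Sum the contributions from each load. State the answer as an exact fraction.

R_A = 77/2 kN, R_B = 59/2 kN

Load 1 — applied couple M₀=18 kN·m at a=2 m (b=L-a=2):
  R_A = M₀/L = 18/4 = 9/2 kN
  R_B = -M₀/L = -18/4 = -9/2 kN
Load 2 — uniform load w=17 kN/m over full span:
  R_A = wL/2 = 17·4/2 = 34 kN
  R_B = wL/2 = 17·4/2 = 34 kN
Superposition: R_A = 77/2 kN, R_B = 59/2 kN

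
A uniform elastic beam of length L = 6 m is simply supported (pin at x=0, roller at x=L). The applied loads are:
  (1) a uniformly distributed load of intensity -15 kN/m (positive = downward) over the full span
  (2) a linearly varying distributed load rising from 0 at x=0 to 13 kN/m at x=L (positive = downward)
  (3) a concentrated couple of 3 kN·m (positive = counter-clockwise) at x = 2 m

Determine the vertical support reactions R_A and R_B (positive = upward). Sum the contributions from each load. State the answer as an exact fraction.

R_A = -63/2 kN, R_B = -39/2 kN

Load 1 — uniform load w=-15 kN/m over full span:
  R_A = wL/2 = (-15)·6/2 = -45 kN
  R_B = wL/2 = (-15)·6/2 = -45 kN
Load 2 — triangular load w₀=13 kN/m (0→w₀ over full span):
  R_A = w₀L/6 = 13·6/6 = 13 kN
  R_B = w₀L/3 = 13·6/3 = 26 kN
Load 3 — applied couple M₀=3 kN·m at a=2 m (b=L-a=4):
  R_A = M₀/L = 3/6 = 1/2 kN
  R_B = -M₀/L = -3/6 = -1/2 kN
Superposition: R_A = -63/2 kN, R_B = -39/2 kN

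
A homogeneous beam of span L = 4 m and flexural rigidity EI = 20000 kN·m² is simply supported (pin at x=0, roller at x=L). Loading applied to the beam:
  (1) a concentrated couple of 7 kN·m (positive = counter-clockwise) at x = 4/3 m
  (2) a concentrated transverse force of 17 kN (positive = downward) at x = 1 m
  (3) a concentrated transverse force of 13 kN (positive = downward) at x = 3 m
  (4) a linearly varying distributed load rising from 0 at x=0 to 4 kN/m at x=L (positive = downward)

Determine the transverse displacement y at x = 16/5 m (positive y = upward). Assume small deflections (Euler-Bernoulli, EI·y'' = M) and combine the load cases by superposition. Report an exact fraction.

Load 1 — applied couple M₀=7 kN·m at a=4/3 m (b=L-a=8/3):
  y_1 = (M₀x³/(6L)-M₀(x-a)²/2+C₁x)/EI  [x>a] with C₁=M₀(3b²-L²)/(6L)=14/9 = (7·(16/5)³/(6·4)-7·((16/5)-(4/3))²/2+(14/9)·(16/5))/20000 = 329/2812500 m
Load 2 — point force P=17 kN at a=1 m (b=L-a=3):
  y_2 = -Pa(L-x)(2Lx-a²-x²)/(6LEI)  [x>a] = -17·1·(4-(16/5))·(2·4·(16/5)-1²-(16/5)²)/(6·4·20000) = -6103/15000000 m
Load 3 — point force P=13 kN at a=3 m (b=L-a=1):
  y_3 = -Pa(L-x)(2Lx-a²-x²)/(6LEI)  [x>a] = -13·3·(4-(16/5))·(2·4·(16/5)-3²-(16/5)²)/(6·4·20000) = -2067/5000000 m
Load 4 — triangular load w₀=4 kN/m (0→w₀ over full span):
  y_4 = -w₀x(7L⁴-10L²x²+3x⁴)/(360LEI) = -4·(16/5)·(7·4⁴-10·4²·(16/5)²+3·(16/5)⁴)/(360·4·20000) = -2032/9765625 m
Superposition: y = Σ y_i = -160201/175781250 m ≈ -0.000911 m

y(16/5) = -160201/175781250 m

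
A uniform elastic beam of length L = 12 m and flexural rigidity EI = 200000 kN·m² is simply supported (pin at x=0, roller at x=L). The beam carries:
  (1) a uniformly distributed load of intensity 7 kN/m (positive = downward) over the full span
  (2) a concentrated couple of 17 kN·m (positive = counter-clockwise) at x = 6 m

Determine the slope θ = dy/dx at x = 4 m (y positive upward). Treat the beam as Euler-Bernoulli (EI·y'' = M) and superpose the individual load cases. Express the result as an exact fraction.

Load 1 — uniform load w=7 kN/m over full span:
  θ_1 = -w(L³-6Lx²+4x³)/(24EI) = -7·(12³-6·12·4²+4·4³)/(24·200000) = -91/75000 rad
Load 2 — applied couple M₀=17 kN·m at a=6 m (b=L-a=6):
  θ_2 = (M₀x²/(2L)+C₁)/EI  [x≤a] with C₁=M₀(3b²-L²)/(6L)=-17/2 = (17·4²/(2·12)+(-17/2))/200000 = 17/1200000 rad
Superposition: θ = Σ θ_i = -1439/1200000 rad ≈ -0.001199 rad

θ(4) = -1439/1200000 rad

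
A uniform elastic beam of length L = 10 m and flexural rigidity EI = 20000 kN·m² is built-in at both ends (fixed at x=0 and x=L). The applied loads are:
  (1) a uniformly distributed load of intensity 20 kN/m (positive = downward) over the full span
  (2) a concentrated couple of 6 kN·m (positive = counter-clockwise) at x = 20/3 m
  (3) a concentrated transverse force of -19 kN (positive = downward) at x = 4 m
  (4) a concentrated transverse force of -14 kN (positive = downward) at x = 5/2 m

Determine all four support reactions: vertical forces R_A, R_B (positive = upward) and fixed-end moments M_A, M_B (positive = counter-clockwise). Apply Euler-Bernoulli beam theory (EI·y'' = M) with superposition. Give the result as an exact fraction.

Load 1 — uniform load w=20 kN/m over full span:
  R_A = wL/2 = 20·10/2 = 100 kN
  M_A = wL²/12 = 20·10²/12 = 500/3 kN·m
  R_B = wL/2 = 20·10/2 = 100 kN
  M_B = -wL²/12 = -20·10²/12 = -500/3 kN·m
Load 2 — applied couple M₀=6 kN·m at a=20/3 m (b=L-a=10/3):
  R_A = 6M₀ab/L³ = 6·6·(20/3)·(10/3)/10³ = 4/5 kN
  M_A = M₀b(2a-b)/L² = 6·(10/3)·(2·(20/3)-(10/3))/10² = 2 kN·m
  R_B = -6M₀ab/L³ = -6·6·(20/3)·(10/3)/10³ = -4/5 kN
  M_B = M₀a(2b-a)/L² = 6·(20/3)·(2·(10/3)-(20/3))/10² = 0 kN·m
Load 3 — point force P=-19 kN at a=4 m (b=L-a=6):
  R_A = Pb²(3a+b)/L³ = (-19)·6²·(3·4+6)/10³ = -1539/125 kN
  M_A = Pab²/L² = (-19)·4·6²/10² = -684/25 kN·m
  R_B = Pa²(a+3b)/L³ = (-19)·4²·(4+3·6)/10³ = -836/125 kN
  M_B = -Pa²b/L² = -(-19)·4²·6/10² = 456/25 kN·m
Load 4 — point force P=-14 kN at a=5/2 m (b=L-a=15/2):
  R_A = Pb²(3a+b)/L³ = (-14)·(15/2)²·(3·(5/2)+(15/2))/10³ = -189/16 kN
  M_A = Pab²/L² = (-14)·(5/2)·(15/2)²/10² = -315/16 kN·m
  R_B = Pa²(a+3b)/L³ = (-14)·(5/2)²·((5/2)+3·(15/2))/10³ = -35/16 kN
  M_B = -Pa²b/L² = -(-14)·(5/2)²·(15/2)/10² = 105/16 kN·m
Superposition: R_A = 153351/2000 kN, M_A = 145943/1200 kN·m, R_B = 180649/2000 kN, M_B = -170237/1200 kN·m

R_A = 153351/2000 kN, M_A = 145943/1200 kN·m, R_B = 180649/2000 kN, M_B = -170237/1200 kN·m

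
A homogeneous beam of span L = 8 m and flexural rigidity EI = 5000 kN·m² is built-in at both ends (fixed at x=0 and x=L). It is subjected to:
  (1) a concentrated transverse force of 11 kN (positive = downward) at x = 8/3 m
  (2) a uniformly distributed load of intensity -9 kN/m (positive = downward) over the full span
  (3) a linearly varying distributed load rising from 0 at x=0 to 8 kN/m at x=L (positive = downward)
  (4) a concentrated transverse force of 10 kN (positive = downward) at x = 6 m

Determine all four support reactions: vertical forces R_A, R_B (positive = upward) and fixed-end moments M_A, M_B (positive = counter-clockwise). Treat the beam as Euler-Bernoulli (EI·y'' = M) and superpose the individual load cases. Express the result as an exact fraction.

R_A = -36049/2160 kN, M_A = -7639/540 kN·m, R_B = -4991/2160 kN, M_B = 2501/540 kN·m

Load 1 — point force P=11 kN at a=8/3 m (b=L-a=16/3):
  R_A = Pb²(3a+b)/L³ = 11·(16/3)²·(3·(8/3)+(16/3))/8³ = 220/27 kN
  M_A = Pab²/L² = 11·(8/3)·(16/3)²/8² = 352/27 kN·m
  R_B = Pa²(a+3b)/L³ = 11·(8/3)²·((8/3)+3·(16/3))/8³ = 77/27 kN
  M_B = -Pa²b/L² = -11·(8/3)²·(16/3)/8² = -176/27 kN·m
Load 2 — uniform load w=-9 kN/m over full span:
  R_A = wL/2 = (-9)·8/2 = -36 kN
  M_A = wL²/12 = (-9)·8²/12 = -48 kN·m
  R_B = wL/2 = (-9)·8/2 = -36 kN
  M_B = -wL²/12 = -(-9)·8²/12 = 48 kN·m
Load 3 — triangular load w₀=8 kN/m (0→w₀ over full span):
  R_A = 3w₀L/20 = 3·8·8/20 = 48/5 kN
  M_A = w₀L²/30 = 8·8²/30 = 256/15 kN·m
  R_B = 7w₀L/20 = 7·8·8/20 = 112/5 kN
  M_B = -w₀L²/20 = -8·8²/20 = -128/5 kN·m
Load 4 — point force P=10 kN at a=6 m (b=L-a=2):
  R_A = Pb²(3a+b)/L³ = 10·2²·(3·6+2)/8³ = 25/16 kN
  M_A = Pab²/L² = 10·6·2²/8² = 15/4 kN·m
  R_B = Pa²(a+3b)/L³ = 10·6²·(6+3·2)/8³ = 135/16 kN
  M_B = -Pa²b/L² = -10·6²·2/8² = -45/4 kN·m
Superposition: R_A = -36049/2160 kN, M_A = -7639/540 kN·m, R_B = -4991/2160 kN, M_B = 2501/540 kN·m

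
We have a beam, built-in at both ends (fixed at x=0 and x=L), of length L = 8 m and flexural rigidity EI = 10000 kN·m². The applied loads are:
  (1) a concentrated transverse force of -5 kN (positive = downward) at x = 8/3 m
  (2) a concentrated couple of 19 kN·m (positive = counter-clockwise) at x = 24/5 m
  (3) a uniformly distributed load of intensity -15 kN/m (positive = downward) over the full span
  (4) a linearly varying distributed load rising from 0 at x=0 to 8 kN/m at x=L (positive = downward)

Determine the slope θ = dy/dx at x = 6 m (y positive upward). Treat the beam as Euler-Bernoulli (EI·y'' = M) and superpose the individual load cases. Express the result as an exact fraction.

θ(6) = -3349/750000 rad

Load 1 — point force P=-5 kN at a=8/3 m (b=L-a=16/3):
  θ_1 = Pa²(L-x)(2bL-(3b+a)(L-x))/(2L³EI)  [x>a] = (-5)·(8/3)²·(8-6)·(2·(16/3)·8-(3·(16/3)+(8/3))·(8-6))/(2·8³·10000) = -1/3000 rad
Load 2 — applied couple M₀=19 kN·m at a=24/5 m (b=L-a=16/5):
  θ_2 = (R_Ax²/2 - M_Ax - M₀(x-a))/EI  [x>a] with R_A=171/50, M_A=152/25 = ((171/50)·6²/2 - (152/25)·6 - 19·(6-(24/5)))/10000 = 57/250000 rad
Load 3 — uniform load w=-15 kN/m over full span:
  θ_3 = -wx(L-x)(L-2x)/(12EI) = -(-15)·6·(8-6)·(8-2·6)/(12·10000) = -3/500 rad
Load 4 — triangular load w₀=8 kN/m (0→w₀ over full span):
  θ_4 = -w₀(2x(L-x)(L-2x)(x+2L)+x²(L-x)²)/(120LEI) = -8·(2·6·(8-6)·(8-2·6)·(6+2·8)+6²·(8-6)²)/(120·8·10000) = 41/25000 rad
Superposition: θ = Σ θ_i = -3349/750000 rad ≈ -0.004465 rad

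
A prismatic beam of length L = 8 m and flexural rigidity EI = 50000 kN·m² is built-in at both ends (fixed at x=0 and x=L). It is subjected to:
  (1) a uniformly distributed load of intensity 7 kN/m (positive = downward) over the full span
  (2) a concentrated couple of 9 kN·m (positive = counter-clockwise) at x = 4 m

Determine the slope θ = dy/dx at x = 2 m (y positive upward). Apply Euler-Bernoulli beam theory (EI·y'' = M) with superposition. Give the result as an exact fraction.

θ(2) = -233/400000 rad

Load 1 — uniform load w=7 kN/m over full span:
  θ_1 = -wx(L-x)(L-2x)/(12EI) = -7·2·(8-2)·(8-2·2)/(12·50000) = -7/12500 rad
Load 2 — applied couple M₀=9 kN·m at a=4 m (b=L-a=4):
  θ_2 = (R_Ax²/2 - M_Ax)/EI  [x≤a] with R_A=27/16, M_A=9/4 = ((27/16)·2²/2 - (9/4)·2)/50000 = -9/400000 rad
Superposition: θ = Σ θ_i = -233/400000 rad ≈ -0.000583 rad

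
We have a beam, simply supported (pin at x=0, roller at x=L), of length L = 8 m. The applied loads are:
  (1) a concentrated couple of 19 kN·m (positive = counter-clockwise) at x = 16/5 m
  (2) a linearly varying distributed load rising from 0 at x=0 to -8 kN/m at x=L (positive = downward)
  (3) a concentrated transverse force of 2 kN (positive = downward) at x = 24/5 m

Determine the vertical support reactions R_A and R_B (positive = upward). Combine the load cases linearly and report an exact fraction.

R_A = -899/120 kN, R_B = -2701/120 kN

Load 1 — applied couple M₀=19 kN·m at a=16/5 m (b=L-a=24/5):
  R_A = M₀/L = 19/8 kN
  R_B = -M₀/L = -19/8 kN
Load 2 — triangular load w₀=-8 kN/m (0→w₀ over full span):
  R_A = w₀L/6 = (-8)·8/6 = -32/3 kN
  R_B = w₀L/3 = (-8)·8/3 = -64/3 kN
Load 3 — point force P=2 kN at a=24/5 m (b=L-a=16/5):
  R_A = Pb/L = 2·(16/5)/8 = 4/5 kN
  R_B = Pa/L = 2·(24/5)/8 = 6/5 kN
Superposition: R_A = -899/120 kN, R_B = -2701/120 kN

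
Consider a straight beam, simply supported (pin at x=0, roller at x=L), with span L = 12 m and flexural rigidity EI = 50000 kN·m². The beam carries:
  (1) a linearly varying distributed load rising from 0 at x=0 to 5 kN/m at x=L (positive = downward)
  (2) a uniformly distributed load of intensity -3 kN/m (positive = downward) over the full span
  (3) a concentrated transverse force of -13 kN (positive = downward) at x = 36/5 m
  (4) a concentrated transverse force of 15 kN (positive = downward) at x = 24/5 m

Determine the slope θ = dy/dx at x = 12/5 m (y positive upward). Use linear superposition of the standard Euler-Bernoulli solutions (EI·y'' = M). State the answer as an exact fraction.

θ(12/5) = 69/390625 rad

Load 1 — triangular load w₀=5 kN/m (0→w₀ over full span):
  θ_1 = -w₀(7L⁴-30L²x²+15x⁴)/(360LEI) = -5·(7·12⁴-30·12²·(12/5)²+15·(12/5)⁴)/(360·12·50000) = -1092/390625 rad
Load 2 — uniform load w=-3 kN/m over full span:
  θ_2 = -w(L³-6Lx²+4x³)/(24EI) = -(-3)·(12³-6·12·(12/5)²+4·(12/5)³)/(24·50000) = 2673/781250 rad
Load 3 — point force P=-13 kN at a=36/5 m (b=L-a=24/5):
  θ_3 = -Pb(L²-b²-3x²)/(6LEI)  [x≤a] = -(-13)·(24/5)·(12²-(24/5)²-3·(12/5)²)/(6·12·50000) = 702/390625 rad
Load 4 — point force P=15 kN at a=24/5 m (b=L-a=36/5):
  θ_4 = -Pb(L²-b²-3x²)/(6LEI)  [x≤a] = -15·(36/5)·(12²-(36/5)²-3·(12/5)²)/(6·12·50000) = -351/156250 rad
Superposition: θ = Σ θ_i = 69/390625 rad ≈ 0.000177 rad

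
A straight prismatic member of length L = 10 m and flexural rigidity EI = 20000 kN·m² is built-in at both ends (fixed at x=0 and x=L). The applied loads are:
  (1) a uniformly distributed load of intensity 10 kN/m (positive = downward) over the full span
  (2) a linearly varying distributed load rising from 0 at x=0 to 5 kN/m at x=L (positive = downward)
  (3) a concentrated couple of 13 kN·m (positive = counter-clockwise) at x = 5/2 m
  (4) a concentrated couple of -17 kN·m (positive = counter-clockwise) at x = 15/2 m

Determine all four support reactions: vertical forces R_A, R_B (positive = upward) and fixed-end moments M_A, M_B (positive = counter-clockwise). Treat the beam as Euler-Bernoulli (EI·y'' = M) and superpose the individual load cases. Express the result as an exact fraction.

Load 1 — uniform load w=10 kN/m over full span:
  R_A = wL/2 = 10·10/2 = 50 kN
  M_A = wL²/12 = 10·10²/12 = 250/3 kN·m
  R_B = wL/2 = 10·10/2 = 50 kN
  M_B = -wL²/12 = -10·10²/12 = -250/3 kN·m
Load 2 — triangular load w₀=5 kN/m (0→w₀ over full span):
  R_A = 3w₀L/20 = 3·5·10/20 = 15/2 kN
  M_A = w₀L²/30 = 5·10²/30 = 50/3 kN·m
  R_B = 7w₀L/20 = 7·5·10/20 = 35/2 kN
  M_B = -w₀L²/20 = -5·10²/20 = -25 kN·m
Load 3 — applied couple M₀=13 kN·m at a=5/2 m (b=L-a=15/2):
  R_A = 6M₀ab/L³ = 6·13·(5/2)·(15/2)/10³ = 117/80 kN
  M_A = M₀b(2a-b)/L² = 13·(15/2)·(2·(5/2)-(15/2))/10² = -39/16 kN·m
  R_B = -6M₀ab/L³ = -6·13·(5/2)·(15/2)/10³ = -117/80 kN
  M_B = M₀a(2b-a)/L² = 13·(5/2)·(2·(15/2)-(5/2))/10² = 65/16 kN·m
Load 4 — applied couple M₀=-17 kN·m at a=15/2 m (b=L-a=5/2):
  R_A = 6M₀ab/L³ = 6·(-17)·(15/2)·(5/2)/10³ = -153/80 kN
  M_A = M₀b(2a-b)/L² = (-17)·(5/2)·(2·(15/2)-(5/2))/10² = -85/16 kN·m
  R_B = -6M₀ab/L³ = -6·(-17)·(15/2)·(5/2)/10³ = 153/80 kN
  M_B = M₀a(2b-a)/L² = (-17)·(15/2)·(2·(5/2)-(15/2))/10² = 51/16 kN·m
Superposition: R_A = 1141/20 kN, M_A = 369/4 kN·m, R_B = 1359/20 kN, M_B = -1213/12 kN·m

R_A = 1141/20 kN, M_A = 369/4 kN·m, R_B = 1359/20 kN, M_B = -1213/12 kN·m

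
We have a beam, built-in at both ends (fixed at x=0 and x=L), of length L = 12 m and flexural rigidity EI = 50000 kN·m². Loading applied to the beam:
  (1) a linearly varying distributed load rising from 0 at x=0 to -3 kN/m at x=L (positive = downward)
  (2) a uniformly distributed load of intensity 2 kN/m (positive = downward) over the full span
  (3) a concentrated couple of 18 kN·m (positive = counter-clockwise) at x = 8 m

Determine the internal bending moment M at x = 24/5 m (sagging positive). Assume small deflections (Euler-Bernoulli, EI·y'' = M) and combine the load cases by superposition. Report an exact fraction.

M(24/5) = 906/125 kN·m

Load 1 — triangular load w₀=-3 kN/m (0→w₀ over full span):
  M_1 = 3w₀Lx/20 - w₀L²/30 - w₀x³/(6L) = 3·(-3)·12·(24/5)/20 - (-3)·12²/30 - (-3)·(24/5)³/(6·12) = -864/125 kN·m
Load 2 — uniform load w=2 kN/m over full span:
  M_2 = wLx/2 - wL²/12 - wx²/2 = 2·12·(24/5)/2 - 2·12²/12 - 2·(24/5)²/2 = 264/25 kN·m
Load 3 — applied couple M₀=18 kN·m at a=8 m (b=L-a=4):
  M_3 = R_Ax - M_A  [x≤a] with R_A=2, M_A=6 = 2·(24/5) - 6 = 18/5 kN·m
Superposition: M = Σ M_i = 906/125 kN·m ≈ 7.248000 kN·m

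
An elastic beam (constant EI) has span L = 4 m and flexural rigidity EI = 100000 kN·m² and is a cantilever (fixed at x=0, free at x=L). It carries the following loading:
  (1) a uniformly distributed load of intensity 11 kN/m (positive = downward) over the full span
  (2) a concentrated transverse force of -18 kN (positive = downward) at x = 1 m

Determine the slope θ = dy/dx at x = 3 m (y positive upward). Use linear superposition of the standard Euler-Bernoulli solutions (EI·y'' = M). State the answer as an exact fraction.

Load 1 — uniform load w=11 kN/m over full span:
  θ_1 = -wx(x²-3Lx+3L²)/(6EI) = -11·3·(3²-3·4·3+3·4²)/(6·100000) = -231/200000 rad
Load 2 — point force P=-18 kN at a=1 m (b=L-a=3):
  θ_2 = -Pa²/(2EI)  [x>a] = -(-18)·1²/(2·100000) = 9/100000 rad
Superposition: θ = Σ θ_i = -213/200000 rad ≈ -0.001065 rad

θ(3) = -213/200000 rad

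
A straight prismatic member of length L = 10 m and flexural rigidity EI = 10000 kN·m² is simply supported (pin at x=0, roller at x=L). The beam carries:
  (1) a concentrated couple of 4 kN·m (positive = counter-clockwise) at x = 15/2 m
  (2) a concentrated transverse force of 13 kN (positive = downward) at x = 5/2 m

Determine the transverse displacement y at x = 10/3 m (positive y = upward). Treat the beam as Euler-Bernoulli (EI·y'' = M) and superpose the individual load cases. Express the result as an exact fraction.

y(10/3) = -1673/86400 m

Load 1 — applied couple M₀=4 kN·m at a=15/2 m (b=L-a=5/2):
  y_1 = (M₀x³/(6L)+C₁x)/EI  [x≤a] with C₁=M₀(3b²-L²)/(6L)=-65/12 = (4·(10/3)³/(6·10)+(-65/12)·(10/3))/10000 = -101/64800 m
Load 2 — point force P=13 kN at a=5/2 m (b=L-a=15/2):
  y_2 = -Pa(L-x)(2Lx-a²-x²)/(6LEI)  [x>a] = -13·(5/2)·(10-(10/3))·(2·10·(10/3)-(5/2)²-(10/3)²)/(6·10·10000) = -923/51840 m
Superposition: y = Σ y_i = -1673/86400 m ≈ -0.019363 m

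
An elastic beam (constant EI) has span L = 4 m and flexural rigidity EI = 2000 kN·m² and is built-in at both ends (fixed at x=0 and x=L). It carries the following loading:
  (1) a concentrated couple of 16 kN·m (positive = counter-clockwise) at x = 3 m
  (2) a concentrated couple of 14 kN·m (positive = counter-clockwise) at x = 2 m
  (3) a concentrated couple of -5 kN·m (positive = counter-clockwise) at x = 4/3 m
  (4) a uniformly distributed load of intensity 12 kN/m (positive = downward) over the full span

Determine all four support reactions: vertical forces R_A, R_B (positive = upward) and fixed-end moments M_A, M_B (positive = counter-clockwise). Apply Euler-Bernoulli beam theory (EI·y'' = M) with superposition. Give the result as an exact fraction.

Load 1 — applied couple M₀=16 kN·m at a=3 m (b=L-a=1):
  R_A = 6M₀ab/L³ = 6·16·3·1/4³ = 9/2 kN
  M_A = M₀b(2a-b)/L² = 16·1·(2·3-1)/4² = 5 kN·m
  R_B = -6M₀ab/L³ = -6·16·3·1/4³ = -9/2 kN
  M_B = M₀a(2b-a)/L² = 16·3·(2·1-3)/4² = -3 kN·m
Load 2 — applied couple M₀=14 kN·m at a=2 m (b=L-a=2):
  R_A = 6M₀ab/L³ = 6·14·2·2/4³ = 21/4 kN
  M_A = M₀b(2a-b)/L² = 14·2·(2·2-2)/4² = 7/2 kN·m
  R_B = -6M₀ab/L³ = -6·14·2·2/4³ = -21/4 kN
  M_B = M₀a(2b-a)/L² = 14·2·(2·2-2)/4² = 7/2 kN·m
Load 3 — applied couple M₀=-5 kN·m at a=4/3 m (b=L-a=8/3):
  R_A = 6M₀ab/L³ = 6·(-5)·(4/3)·(8/3)/4³ = -5/3 kN
  M_A = M₀b(2a-b)/L² = (-5)·(8/3)·(2·(4/3)-(8/3))/4² = 0 kN·m
  R_B = -6M₀ab/L³ = -6·(-5)·(4/3)·(8/3)/4³ = 5/3 kN
  M_B = M₀a(2b-a)/L² = (-5)·(4/3)·(2·(8/3)-(4/3))/4² = -5/3 kN·m
Load 4 — uniform load w=12 kN/m over full span:
  R_A = wL/2 = 12·4/2 = 24 kN
  M_A = wL²/12 = 12·4²/12 = 16 kN·m
  R_B = wL/2 = 12·4/2 = 24 kN
  M_B = -wL²/12 = -12·4²/12 = -16 kN·m
Superposition: R_A = 385/12 kN, M_A = 49/2 kN·m, R_B = 191/12 kN, M_B = -103/6 kN·m

R_A = 385/12 kN, M_A = 49/2 kN·m, R_B = 191/12 kN, M_B = -103/6 kN·m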